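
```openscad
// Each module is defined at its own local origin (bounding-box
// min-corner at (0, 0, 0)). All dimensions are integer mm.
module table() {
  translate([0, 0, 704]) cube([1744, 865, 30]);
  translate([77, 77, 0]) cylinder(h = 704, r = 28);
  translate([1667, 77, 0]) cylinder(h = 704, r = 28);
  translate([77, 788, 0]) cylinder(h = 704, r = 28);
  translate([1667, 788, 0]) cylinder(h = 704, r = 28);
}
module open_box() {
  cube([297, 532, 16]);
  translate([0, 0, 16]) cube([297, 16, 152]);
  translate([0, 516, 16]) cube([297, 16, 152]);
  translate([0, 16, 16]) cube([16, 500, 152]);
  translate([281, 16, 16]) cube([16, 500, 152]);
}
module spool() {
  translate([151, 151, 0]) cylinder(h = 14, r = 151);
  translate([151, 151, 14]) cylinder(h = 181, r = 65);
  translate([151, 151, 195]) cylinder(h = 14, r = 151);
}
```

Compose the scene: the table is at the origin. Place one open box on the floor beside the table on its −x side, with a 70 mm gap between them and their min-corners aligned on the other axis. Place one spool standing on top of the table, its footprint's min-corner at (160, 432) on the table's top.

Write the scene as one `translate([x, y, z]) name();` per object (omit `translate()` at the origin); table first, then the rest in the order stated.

table();
translate([-367, 0, 0]) open_box();
translate([160, 432, 734]) spool();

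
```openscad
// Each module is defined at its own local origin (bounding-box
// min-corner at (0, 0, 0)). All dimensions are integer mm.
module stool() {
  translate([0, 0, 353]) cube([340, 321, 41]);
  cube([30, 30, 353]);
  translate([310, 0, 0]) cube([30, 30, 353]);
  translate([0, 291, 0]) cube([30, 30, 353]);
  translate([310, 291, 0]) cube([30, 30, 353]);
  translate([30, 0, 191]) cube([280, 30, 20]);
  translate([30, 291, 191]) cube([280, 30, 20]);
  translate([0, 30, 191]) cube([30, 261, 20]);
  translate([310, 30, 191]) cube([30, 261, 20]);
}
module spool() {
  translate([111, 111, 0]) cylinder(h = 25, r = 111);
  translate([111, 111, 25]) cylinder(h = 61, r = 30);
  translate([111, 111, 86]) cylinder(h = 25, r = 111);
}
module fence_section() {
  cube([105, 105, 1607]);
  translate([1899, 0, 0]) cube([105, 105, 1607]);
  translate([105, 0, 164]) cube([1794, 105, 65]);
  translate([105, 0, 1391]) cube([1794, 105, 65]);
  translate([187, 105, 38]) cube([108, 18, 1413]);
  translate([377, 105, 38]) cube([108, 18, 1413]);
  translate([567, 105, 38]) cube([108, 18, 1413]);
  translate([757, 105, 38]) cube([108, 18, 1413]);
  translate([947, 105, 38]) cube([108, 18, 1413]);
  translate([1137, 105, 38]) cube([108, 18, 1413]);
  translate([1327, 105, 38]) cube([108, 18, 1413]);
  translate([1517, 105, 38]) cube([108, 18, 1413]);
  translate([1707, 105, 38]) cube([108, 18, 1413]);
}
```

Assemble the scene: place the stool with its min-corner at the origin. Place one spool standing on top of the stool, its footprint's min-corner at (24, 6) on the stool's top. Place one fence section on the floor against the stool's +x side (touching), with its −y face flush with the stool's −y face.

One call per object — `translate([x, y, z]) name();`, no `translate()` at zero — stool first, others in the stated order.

stool();
translate([24, 6, 394]) spool();
translate([340, 0, 0]) fence_section();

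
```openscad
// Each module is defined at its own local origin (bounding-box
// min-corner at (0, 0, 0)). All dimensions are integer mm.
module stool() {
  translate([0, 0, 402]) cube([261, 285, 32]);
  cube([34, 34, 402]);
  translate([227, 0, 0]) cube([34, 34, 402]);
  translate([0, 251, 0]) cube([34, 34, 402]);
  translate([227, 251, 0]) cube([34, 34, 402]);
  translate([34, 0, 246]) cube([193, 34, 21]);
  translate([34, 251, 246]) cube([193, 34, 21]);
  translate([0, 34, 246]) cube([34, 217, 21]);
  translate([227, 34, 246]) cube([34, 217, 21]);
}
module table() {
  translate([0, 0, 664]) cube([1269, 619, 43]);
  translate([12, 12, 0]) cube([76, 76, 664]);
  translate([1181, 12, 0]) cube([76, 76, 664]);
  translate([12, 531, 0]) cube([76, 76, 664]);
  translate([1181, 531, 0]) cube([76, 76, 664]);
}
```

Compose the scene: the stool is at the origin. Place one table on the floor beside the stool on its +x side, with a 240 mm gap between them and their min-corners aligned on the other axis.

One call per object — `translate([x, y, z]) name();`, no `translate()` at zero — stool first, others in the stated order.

stool();
translate([501, 0, 0]) table();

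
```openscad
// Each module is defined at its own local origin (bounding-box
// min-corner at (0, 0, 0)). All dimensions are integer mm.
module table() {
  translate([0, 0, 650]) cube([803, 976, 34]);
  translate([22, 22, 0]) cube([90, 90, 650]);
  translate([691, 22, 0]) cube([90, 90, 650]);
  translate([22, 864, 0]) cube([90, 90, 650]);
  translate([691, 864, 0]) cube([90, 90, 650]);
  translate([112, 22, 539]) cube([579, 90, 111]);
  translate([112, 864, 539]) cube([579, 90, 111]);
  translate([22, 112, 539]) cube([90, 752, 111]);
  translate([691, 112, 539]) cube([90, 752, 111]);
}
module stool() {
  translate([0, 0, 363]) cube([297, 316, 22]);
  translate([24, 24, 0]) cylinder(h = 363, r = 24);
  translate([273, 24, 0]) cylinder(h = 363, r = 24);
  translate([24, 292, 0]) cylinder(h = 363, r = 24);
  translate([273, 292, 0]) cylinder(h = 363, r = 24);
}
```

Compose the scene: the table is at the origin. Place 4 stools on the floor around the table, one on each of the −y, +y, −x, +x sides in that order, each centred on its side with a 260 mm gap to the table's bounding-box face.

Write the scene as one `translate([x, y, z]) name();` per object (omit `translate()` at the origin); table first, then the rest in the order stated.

table();
translate([253, -576, 0]) stool();
translate([253, 1236, 0]) stool();
translate([-557, 330, 0]) stool();
translate([1063, 330, 0]) stool();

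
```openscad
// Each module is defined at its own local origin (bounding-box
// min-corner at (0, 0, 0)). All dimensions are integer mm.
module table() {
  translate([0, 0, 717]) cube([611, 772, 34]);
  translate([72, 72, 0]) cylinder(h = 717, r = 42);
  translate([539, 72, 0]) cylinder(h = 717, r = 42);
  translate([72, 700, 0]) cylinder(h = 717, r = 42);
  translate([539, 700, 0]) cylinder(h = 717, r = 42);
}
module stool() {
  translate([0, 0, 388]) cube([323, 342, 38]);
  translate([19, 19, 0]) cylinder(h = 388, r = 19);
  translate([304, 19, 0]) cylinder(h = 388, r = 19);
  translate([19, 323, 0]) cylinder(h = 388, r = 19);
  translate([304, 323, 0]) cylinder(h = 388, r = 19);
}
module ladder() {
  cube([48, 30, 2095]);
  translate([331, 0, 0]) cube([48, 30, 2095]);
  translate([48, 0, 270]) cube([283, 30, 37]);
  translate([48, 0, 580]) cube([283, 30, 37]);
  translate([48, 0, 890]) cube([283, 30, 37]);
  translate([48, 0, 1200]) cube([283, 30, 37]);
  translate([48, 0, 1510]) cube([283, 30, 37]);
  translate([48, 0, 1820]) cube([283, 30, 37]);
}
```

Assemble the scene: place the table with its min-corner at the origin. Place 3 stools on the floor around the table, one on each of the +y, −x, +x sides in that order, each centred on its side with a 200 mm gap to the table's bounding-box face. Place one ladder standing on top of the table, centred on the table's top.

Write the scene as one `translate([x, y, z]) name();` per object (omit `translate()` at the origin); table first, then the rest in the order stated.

table();
translate([144, 972, 0]) stool();
translate([-523, 215, 0]) stool();
translate([811, 215, 0]) stool();
translate([116, 371, 751]) ladder();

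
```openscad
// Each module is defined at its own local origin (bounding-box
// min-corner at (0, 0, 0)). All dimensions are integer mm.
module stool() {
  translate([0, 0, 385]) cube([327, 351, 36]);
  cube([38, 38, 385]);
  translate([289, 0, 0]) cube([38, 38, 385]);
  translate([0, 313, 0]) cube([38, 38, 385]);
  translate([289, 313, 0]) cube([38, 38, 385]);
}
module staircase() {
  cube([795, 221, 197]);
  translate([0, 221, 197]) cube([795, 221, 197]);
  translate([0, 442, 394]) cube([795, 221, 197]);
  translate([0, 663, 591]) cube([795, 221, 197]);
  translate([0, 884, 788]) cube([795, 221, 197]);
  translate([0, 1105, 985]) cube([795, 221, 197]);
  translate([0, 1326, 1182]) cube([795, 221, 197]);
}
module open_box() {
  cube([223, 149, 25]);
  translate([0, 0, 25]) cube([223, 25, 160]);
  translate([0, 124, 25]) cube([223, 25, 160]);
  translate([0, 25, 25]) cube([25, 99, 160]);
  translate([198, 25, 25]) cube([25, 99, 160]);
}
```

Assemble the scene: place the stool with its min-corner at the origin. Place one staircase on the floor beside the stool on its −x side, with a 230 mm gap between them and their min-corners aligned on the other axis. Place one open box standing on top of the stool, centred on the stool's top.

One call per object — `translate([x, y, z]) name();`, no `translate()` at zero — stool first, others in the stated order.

stool();
translate([-1025, 0, 0]) staircase();
translate([52, 101, 421]) open_box();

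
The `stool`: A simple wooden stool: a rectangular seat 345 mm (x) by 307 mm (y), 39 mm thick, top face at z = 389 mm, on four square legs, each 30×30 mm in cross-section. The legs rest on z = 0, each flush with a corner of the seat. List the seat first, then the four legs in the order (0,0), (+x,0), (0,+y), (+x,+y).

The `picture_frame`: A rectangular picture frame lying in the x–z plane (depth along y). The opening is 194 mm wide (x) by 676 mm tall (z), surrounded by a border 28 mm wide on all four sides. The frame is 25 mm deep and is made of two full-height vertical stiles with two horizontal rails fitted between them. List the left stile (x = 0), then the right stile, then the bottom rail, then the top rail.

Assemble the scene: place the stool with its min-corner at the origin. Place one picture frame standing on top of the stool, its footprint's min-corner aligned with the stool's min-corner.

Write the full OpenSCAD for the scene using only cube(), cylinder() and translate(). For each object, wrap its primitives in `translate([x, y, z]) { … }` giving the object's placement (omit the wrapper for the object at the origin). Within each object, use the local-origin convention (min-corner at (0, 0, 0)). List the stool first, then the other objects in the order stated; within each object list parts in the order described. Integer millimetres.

translate([0, 0, 350]) cube([345, 307, 39]);
cube([30, 30, 350]);
translate([315, 0, 0]) cube([30, 30, 350]);
translate([0, 277, 0]) cube([30, 30, 350]);
translate([315, 277, 0]) cube([30, 30, 350]);
translate([0, 0, 389]) {
  cube([28, 25, 732]);
  translate([222, 0, 0]) cube([28, 25, 732]);
  translate([28, 0, 0]) cube([194, 25, 28]);
  translate([28, 0, 704]) cube([194, 25, 28]);
}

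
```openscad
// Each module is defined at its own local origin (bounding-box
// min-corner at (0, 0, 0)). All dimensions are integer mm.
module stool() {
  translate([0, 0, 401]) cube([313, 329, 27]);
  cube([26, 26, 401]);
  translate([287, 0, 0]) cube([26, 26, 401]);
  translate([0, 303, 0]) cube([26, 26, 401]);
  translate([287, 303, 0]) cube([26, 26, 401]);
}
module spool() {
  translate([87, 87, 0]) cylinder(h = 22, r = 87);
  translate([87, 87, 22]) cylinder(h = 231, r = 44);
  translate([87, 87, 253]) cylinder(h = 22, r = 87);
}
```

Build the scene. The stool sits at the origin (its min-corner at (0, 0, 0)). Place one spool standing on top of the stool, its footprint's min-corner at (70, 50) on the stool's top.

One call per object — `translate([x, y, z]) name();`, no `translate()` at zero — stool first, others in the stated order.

stool();
translate([70, 50, 428]) spool();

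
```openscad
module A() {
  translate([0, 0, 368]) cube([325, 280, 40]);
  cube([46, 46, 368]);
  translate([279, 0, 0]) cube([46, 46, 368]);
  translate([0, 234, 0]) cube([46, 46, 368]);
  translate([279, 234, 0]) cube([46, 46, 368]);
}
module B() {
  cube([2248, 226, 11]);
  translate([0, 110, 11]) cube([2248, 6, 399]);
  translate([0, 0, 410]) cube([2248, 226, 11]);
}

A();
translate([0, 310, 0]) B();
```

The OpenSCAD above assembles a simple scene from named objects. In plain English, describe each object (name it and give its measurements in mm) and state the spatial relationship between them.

A is a simple wooden stool: a rectangular seat 325 mm (x) by 280 mm (y), 40 mm thick, top face at z = 408 mm, on four square legs, each 46×46 mm in cross-section. The legs rest on z = 0, each flush with a corner of the seat.

B is an I-beam lying along x, 2248 mm long. Overall section height 421 mm. Two flanges 226 mm wide (y) and 11 mm thick, one on the floor and one at the top; a web 6 mm thick runs between them, centred on the flange width.

The I-beam is on the floor beside the stool on its +y side.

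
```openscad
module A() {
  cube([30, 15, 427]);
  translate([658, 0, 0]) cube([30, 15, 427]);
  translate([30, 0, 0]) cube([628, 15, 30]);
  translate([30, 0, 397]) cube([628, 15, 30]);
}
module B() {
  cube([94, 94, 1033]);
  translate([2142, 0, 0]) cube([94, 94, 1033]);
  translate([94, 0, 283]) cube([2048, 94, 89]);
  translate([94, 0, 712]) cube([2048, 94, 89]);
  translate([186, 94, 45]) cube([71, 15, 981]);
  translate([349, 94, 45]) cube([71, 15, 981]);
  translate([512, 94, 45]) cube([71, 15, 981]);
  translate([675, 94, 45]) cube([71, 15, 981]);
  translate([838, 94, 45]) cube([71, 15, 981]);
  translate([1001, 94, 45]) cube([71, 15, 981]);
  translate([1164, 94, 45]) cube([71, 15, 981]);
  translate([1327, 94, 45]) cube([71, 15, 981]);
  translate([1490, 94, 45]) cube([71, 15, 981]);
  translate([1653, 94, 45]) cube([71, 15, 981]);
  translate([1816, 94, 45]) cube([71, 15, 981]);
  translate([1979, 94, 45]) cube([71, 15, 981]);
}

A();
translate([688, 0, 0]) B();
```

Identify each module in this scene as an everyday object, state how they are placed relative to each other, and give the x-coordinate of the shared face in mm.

A is a picture frame. B is a fence section. The fence section is against the picture frame's +x side, with their −y faces flush. The x-coordinate of the shared face is 688 mm.

The picture frame's +x face and the fence section's −x face are both at x = 688 mm.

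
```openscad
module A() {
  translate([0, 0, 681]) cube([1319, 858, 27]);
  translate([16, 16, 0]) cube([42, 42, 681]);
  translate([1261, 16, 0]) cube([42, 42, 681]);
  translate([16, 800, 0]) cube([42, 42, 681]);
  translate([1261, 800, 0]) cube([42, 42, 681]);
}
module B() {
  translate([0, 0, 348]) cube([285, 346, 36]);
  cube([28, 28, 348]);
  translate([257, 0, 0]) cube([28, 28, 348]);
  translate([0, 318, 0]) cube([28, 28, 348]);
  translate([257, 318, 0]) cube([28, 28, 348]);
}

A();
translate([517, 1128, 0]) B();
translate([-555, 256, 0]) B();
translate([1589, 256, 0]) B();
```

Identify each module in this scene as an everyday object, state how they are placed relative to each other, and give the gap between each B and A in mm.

Each stool's nearest face is 270 mm from the table's bounding box.

A is a table. B is a stool. Three stools sit around the table at the +y, −x, +x sides. The gap between each stool and the table is 270 mm.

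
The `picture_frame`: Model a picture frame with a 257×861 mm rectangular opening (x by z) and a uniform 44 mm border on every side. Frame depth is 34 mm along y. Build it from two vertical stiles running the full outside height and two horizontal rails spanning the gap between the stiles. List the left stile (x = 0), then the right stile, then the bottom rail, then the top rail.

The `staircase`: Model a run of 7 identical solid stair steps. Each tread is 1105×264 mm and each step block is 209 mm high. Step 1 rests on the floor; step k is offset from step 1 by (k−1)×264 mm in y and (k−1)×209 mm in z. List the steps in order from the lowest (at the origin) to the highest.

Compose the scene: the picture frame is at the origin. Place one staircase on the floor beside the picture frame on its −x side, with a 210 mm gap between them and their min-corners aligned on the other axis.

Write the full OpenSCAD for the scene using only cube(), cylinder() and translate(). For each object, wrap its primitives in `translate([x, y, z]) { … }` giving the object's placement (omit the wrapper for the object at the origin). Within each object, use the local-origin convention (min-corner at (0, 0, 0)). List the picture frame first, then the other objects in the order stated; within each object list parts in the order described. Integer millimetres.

cube([44, 34, 949]);
translate([301, 0, 0]) cube([44, 34, 949]);
translate([44, 0, 0]) cube([257, 34, 44]);
translate([44, 0, 905]) cube([257, 34, 44]);
translate([-1315, 0, 0]) {
  cube([1105, 264, 209]);
  translate([0, 264, 209]) cube([1105, 264, 209]);
  translate([0, 528, 418]) cube([1105, 264, 209]);
  translate([0, 792, 627]) cube([1105, 264, 209]);
  translate([0, 1056, 836]) cube([1105, 264, 209]);
  translate([0, 1320, 1045]) cube([1105, 264, 209]);
  translate([0, 1584, 1254]) cube([1105, 264, 209]);
}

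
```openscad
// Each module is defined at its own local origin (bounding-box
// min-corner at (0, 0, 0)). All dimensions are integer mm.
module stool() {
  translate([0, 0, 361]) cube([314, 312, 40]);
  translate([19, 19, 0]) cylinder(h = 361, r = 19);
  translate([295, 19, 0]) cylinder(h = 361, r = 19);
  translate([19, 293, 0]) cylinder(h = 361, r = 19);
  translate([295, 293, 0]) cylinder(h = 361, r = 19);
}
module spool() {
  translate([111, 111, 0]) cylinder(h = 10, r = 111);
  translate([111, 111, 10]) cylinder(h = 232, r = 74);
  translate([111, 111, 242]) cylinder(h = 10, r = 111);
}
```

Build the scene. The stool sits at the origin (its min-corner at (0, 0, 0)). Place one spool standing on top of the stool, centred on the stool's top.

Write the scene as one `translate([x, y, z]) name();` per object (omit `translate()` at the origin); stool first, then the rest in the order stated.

stool();
translate([46, 45, 401]) spool();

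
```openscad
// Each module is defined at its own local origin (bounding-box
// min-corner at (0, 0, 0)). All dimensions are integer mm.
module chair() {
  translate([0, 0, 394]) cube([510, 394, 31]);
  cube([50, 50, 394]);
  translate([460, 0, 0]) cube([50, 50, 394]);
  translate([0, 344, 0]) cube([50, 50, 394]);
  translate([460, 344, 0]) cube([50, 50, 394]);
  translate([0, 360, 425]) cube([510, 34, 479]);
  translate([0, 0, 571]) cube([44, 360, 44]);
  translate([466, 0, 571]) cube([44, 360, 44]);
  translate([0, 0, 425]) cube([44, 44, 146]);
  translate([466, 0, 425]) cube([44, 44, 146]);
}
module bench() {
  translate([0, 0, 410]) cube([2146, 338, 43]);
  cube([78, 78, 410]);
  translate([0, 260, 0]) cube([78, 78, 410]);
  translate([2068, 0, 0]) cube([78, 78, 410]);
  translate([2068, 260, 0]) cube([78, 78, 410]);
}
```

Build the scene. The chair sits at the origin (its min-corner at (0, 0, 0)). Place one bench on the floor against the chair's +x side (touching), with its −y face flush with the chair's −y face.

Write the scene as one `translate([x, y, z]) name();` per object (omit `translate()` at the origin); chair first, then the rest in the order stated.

chair();
translate([510, 0, 0]) bench();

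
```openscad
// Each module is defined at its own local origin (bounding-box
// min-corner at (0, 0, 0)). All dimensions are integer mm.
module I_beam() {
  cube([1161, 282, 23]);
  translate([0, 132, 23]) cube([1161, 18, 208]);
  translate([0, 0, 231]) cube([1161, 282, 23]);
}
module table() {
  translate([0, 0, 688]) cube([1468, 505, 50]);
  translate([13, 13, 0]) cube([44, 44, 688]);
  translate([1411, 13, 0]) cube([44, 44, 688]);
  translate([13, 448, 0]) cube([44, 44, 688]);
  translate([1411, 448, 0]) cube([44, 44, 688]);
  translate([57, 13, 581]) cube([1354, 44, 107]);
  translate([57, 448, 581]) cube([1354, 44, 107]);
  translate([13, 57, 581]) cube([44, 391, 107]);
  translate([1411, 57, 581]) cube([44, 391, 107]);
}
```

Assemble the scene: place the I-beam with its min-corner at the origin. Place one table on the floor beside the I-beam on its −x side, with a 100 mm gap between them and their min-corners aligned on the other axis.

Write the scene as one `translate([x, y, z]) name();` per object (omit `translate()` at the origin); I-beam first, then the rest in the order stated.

I_beam();
translate([-1568, 0, 0]) table();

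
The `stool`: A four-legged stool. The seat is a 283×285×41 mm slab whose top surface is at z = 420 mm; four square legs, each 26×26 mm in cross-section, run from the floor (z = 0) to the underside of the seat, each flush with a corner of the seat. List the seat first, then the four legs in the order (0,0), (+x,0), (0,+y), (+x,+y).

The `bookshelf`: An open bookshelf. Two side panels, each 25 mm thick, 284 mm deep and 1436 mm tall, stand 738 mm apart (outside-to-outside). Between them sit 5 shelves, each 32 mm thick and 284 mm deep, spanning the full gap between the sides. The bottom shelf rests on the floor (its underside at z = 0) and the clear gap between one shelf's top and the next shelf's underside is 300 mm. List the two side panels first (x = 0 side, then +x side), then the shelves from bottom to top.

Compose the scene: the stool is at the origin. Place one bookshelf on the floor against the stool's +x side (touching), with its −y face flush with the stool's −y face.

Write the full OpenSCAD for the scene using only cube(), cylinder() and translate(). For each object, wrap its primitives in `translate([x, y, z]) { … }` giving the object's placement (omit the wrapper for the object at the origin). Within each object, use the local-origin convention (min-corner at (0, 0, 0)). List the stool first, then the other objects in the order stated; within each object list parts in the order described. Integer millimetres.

translate([0, 0, 379]) cube([283, 285, 41]);
cube([26, 26, 379]);
translate([257, 0, 0]) cube([26, 26, 379]);
translate([0, 259, 0]) cube([26, 26, 379]);
translate([257, 259, 0]) cube([26, 26, 379]);
translate([283, 0, 0]) {
  cube([25, 284, 1436]);
  translate([713, 0, 0]) cube([25, 284, 1436]);
  translate([25, 0, 0]) cube([688, 284, 32]);
  translate([25, 0, 332]) cube([688, 284, 32]);
  translate([25, 0, 664]) cube([688, 284, 32]);
  translate([25, 0, 996]) cube([688, 284, 32]);
  translate([25, 0, 1328]) cube([688, 284, 32]);
}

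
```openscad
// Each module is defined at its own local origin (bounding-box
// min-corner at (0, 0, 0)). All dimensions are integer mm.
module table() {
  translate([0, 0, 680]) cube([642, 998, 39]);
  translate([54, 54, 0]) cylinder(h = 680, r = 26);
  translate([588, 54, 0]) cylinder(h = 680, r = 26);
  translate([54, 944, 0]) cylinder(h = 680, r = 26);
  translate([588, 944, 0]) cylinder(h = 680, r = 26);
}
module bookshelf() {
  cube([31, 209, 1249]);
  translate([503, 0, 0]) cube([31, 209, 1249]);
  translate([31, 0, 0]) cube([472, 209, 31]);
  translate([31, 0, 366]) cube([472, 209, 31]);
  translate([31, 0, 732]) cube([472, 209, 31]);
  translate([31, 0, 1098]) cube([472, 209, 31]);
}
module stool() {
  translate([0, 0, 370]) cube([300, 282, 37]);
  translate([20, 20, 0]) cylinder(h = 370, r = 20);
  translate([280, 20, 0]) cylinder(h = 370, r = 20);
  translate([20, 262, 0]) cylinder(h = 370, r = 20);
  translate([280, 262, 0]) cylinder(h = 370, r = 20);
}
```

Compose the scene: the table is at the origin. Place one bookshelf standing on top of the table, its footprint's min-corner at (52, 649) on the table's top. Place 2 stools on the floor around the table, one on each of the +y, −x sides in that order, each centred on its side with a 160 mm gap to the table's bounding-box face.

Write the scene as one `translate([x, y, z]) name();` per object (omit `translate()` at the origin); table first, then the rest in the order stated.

table();
translate([52, 649, 719]) bookshelf();
translate([171, 1158, 0]) stool();
translate([-460, 358, 0]) stool();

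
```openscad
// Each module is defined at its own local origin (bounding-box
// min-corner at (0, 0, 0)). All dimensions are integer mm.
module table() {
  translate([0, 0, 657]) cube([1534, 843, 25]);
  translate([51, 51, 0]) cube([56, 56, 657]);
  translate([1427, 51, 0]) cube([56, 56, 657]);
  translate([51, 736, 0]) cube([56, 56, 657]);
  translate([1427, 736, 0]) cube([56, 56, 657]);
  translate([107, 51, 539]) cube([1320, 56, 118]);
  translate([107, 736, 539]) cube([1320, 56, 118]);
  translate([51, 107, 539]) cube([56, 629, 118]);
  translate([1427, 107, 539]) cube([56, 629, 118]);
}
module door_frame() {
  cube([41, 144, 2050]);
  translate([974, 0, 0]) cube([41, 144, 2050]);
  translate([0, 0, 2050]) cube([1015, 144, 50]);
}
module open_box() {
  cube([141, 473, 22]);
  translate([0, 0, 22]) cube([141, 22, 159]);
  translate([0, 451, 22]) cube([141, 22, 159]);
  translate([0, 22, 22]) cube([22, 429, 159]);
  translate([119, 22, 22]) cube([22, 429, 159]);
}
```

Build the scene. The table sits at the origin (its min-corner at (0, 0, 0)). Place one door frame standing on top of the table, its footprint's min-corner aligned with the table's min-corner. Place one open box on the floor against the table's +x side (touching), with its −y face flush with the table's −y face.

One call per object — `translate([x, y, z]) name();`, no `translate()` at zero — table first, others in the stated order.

table();
translate([0, 0, 682]) door_frame();
translate([1534, 0, 0]) open_box();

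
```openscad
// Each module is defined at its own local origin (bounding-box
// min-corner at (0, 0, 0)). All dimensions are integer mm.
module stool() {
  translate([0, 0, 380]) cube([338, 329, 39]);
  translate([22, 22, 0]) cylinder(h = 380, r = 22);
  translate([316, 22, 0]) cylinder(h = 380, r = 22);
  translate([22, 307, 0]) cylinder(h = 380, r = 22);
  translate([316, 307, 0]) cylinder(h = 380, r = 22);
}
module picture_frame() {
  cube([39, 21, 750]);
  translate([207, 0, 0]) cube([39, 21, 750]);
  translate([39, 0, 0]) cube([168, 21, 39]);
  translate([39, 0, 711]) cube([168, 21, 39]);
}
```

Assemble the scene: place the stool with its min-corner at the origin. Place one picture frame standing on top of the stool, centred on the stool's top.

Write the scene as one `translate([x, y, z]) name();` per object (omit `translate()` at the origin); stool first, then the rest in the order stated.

stool();
translate([46, 154, 419]) picture_frame();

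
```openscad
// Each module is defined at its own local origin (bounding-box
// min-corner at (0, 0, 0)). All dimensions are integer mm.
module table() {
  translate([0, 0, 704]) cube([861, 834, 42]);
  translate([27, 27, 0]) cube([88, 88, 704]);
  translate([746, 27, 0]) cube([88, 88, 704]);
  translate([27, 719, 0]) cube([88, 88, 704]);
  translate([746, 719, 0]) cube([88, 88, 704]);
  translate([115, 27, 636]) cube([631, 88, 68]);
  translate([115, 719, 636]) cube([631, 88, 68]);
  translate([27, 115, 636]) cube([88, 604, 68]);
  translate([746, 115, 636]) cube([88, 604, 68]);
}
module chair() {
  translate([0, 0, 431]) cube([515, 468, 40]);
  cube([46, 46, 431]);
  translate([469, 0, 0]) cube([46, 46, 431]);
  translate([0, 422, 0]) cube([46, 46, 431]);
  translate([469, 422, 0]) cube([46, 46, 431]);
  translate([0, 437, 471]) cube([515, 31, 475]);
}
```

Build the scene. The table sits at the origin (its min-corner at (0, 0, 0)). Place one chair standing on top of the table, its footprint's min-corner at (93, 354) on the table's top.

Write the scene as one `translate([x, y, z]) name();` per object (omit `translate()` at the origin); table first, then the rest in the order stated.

table();
translate([93, 354, 746]) chair();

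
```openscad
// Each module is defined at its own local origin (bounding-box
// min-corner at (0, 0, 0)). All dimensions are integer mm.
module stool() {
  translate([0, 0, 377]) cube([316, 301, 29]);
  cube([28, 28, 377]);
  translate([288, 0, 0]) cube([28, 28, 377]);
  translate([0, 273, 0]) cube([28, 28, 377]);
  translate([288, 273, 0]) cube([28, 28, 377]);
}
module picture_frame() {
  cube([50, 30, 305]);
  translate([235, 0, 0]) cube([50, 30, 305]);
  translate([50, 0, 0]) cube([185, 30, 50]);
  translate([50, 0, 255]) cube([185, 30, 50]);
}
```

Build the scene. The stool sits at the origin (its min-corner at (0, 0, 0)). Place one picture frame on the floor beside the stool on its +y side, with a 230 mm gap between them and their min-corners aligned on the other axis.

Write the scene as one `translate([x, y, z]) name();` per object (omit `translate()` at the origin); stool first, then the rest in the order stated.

stool();
translate([0, 531, 0]) picture_frame();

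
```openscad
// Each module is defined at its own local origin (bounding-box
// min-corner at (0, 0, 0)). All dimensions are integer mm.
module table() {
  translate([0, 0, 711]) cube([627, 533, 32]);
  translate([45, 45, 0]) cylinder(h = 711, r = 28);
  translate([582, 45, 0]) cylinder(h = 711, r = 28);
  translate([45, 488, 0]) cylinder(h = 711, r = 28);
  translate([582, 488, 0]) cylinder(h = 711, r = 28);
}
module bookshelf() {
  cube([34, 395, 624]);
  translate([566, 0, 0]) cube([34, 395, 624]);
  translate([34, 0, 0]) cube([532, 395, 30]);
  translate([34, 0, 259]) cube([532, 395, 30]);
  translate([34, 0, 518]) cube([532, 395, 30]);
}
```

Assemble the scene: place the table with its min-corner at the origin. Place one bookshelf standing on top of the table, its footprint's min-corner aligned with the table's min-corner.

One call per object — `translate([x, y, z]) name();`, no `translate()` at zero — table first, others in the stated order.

table();
translate([0, 0, 743]) bookshelf();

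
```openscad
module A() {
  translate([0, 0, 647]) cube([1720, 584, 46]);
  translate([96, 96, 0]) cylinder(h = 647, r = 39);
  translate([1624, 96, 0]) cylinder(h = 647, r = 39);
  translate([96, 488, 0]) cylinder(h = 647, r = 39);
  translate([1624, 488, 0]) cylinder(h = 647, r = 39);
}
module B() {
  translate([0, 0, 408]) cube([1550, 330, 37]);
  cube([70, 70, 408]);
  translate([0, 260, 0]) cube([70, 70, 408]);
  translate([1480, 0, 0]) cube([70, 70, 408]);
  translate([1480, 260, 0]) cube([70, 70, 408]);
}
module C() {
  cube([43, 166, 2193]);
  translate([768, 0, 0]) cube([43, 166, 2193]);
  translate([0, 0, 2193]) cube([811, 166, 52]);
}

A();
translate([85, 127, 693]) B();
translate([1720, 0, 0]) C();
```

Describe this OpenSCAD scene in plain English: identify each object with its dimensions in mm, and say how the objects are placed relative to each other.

A is a table: top 1720 mm (x) × 584 mm (y), 46 mm thick, upper face at z = 693 mm, on four round legs of 78 mm diameter, each leg's bounding box inset 57 mm from the nearest pair of top edges, running from z = 0 to the bottom of the top.

B is a long wooden bench with a 1550 mm (x) × 330 mm (y) seat, 37 mm thick, its top surface 445 mm above the floor. Four 70 mm square legs at the seat corners, flush with the edges, run from z = 0 to the seat underside.

C is a rectangular door frame: two vertical jambs of 43×166 mm section, 2193 mm tall, with a clear opening 725 mm wide between their inner faces. A header 52 mm tall and 166 mm deep lies on top of the jambs and spans the full outside width.

The bench is on top of the table, centred. The door frame is against the table's +x side, with their −y faces flush.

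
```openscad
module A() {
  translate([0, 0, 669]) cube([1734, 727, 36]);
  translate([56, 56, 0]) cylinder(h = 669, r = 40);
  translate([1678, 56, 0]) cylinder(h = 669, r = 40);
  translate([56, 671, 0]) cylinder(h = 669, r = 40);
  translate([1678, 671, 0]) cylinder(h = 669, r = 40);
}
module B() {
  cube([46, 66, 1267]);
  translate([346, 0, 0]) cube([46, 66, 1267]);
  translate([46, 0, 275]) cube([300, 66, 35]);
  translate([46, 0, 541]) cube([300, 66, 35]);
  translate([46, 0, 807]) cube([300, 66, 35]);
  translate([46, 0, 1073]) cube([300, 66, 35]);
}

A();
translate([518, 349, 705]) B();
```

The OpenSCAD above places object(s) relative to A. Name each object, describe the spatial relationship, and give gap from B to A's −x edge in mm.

The ladder's min-x is at 518; the table's min-x is 0; gap = 518 mm.

A is a table. B is a ladder. The ladder is on top of the table. The gap from the ladder to the table's −x edge is 518 mm.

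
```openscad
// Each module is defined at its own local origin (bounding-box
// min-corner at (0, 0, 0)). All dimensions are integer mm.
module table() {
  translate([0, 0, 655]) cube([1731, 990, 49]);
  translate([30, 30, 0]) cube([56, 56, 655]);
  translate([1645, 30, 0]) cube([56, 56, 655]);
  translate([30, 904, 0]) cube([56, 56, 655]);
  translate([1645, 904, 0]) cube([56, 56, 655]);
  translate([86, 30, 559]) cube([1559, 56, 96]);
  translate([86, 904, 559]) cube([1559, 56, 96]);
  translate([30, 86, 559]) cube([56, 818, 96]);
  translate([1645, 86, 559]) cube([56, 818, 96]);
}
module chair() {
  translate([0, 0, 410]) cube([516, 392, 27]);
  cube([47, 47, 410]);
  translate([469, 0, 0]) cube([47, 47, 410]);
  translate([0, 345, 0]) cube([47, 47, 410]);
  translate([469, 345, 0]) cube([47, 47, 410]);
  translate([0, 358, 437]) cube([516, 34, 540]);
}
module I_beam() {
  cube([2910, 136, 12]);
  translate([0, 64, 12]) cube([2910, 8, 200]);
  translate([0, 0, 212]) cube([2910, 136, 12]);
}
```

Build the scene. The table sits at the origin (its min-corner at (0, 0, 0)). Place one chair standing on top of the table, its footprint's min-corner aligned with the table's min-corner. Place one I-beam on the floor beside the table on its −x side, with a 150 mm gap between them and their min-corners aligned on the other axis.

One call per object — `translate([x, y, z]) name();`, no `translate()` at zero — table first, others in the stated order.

table();
translate([0, 0, 704]) chair();
translate([-3060, 0, 0]) I_beam();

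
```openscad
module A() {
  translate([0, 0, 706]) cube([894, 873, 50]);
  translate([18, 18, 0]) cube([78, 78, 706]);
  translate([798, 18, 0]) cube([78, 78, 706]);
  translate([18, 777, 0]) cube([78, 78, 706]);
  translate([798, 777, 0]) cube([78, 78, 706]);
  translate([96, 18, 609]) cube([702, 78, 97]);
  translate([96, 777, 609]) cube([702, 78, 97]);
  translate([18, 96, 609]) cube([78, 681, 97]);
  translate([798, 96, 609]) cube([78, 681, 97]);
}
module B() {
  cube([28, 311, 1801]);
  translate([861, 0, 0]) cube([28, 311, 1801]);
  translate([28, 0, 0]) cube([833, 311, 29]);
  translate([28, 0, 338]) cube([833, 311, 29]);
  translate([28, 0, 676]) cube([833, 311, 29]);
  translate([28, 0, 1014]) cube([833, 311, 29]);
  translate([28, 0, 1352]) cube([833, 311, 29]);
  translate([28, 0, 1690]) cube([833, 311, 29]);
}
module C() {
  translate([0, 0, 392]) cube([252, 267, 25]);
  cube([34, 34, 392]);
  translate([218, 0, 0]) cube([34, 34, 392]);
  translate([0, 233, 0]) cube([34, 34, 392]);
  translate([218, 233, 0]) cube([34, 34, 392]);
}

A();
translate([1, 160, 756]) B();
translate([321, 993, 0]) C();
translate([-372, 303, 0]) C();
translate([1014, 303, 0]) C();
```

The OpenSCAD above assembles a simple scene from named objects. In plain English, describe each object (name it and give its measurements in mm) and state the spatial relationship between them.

A is a table with a 894×873 mm rectangular top, 50 mm thick, top surface at z = 756 mm, supported by four 78×78 mm square legs, each inset 18 mm from the nearest pair of top edges, running from the floor. Four apron rails, 78 mm thick and 97 mm tall, run between adjacent legs with their top edges flush with the underside of the top and their outer faces flush with the legs' outer faces.

B is a bookshelf 889 mm wide overall, 311 mm deep and 1801 mm tall. The two sides are 28 mm thick vertical panels. 6 horizontal shelves of 29 mm thickness span between the inner faces of the sides; the lowest shelf sits on the floor and shelves are stacked with a clear vertical gap of 309 mm between each pair.

C is a four-legged stool. The seat is 252×267 mm, 25 mm thick, top at z = 417 mm. It stands on four square legs, each 34×34 mm in cross-section, from z = 0 to the seat underside, each flush with a corner of the seat.

The bookshelf is on top of the table. Three stools sit around the table at the +y, −x, +x sides.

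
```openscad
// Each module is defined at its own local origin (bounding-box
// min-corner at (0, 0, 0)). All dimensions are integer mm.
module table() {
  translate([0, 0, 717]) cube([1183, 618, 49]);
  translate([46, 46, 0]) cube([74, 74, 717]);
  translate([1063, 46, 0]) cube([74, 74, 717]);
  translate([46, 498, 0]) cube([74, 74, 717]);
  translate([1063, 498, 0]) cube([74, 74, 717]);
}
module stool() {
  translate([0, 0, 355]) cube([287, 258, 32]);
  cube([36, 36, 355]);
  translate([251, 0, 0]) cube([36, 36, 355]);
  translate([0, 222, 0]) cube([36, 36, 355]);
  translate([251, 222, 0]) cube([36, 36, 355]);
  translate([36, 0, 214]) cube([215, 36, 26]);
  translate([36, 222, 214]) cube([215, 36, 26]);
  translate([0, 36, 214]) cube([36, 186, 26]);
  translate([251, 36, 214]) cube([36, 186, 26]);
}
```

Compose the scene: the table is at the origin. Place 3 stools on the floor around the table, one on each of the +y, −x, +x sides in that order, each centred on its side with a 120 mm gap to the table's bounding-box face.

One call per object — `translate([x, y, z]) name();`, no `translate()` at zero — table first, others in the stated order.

table();
translate([448, 738, 0]) stool();
translate([-407, 180, 0]) stool();
translate([1303, 180, 0]) stool();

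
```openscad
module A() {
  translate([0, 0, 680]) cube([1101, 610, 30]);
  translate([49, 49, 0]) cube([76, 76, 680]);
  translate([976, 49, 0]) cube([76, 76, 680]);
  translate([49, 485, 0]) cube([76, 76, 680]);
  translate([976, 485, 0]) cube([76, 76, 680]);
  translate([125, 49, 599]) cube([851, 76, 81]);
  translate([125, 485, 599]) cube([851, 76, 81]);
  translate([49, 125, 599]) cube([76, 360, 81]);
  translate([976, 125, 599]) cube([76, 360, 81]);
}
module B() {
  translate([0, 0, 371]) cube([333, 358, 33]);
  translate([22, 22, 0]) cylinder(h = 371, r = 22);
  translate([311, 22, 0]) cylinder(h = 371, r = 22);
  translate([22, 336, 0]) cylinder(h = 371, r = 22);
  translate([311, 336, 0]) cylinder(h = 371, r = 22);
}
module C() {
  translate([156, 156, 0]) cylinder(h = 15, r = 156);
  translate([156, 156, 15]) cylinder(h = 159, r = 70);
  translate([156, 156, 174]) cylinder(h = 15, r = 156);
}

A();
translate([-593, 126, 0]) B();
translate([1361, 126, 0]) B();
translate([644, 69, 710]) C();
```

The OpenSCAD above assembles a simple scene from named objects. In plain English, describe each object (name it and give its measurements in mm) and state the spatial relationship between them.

A is a table: top 1101 mm (x) × 610 mm (y), 30 mm thick, upper face at z = 710 mm, on four 76×76 mm square legs, each inset 49 mm from the nearest pair of top edges, running from z = 0 to the bottom of the top. Four apron rails, 76 mm thick and 81 mm tall, run between adjacent legs with their top edges flush with the underside of the top and their outer faces flush with the legs' outer faces.

B is a four-legged stool. The seat is 333×358 mm, 33 mm thick, top at z = 404 mm. It stands on four round legs, each 44 mm in diameter, from z = 0 to the seat underside, each leg's axis is inset half a diameter from the nearest pair of seat edges (so the leg's bounding box is flush with the corner).

C is a spool: two coaxial disc flanges of radius 156 mm and thickness 15 mm, joined by a core cylinder of radius 70 mm and height 159 mm. The lower flange rests on z = 0 and the three cylinders share a vertical axis.

Two stools sit around the table at the −x, +x sides. The spool is on top of the table.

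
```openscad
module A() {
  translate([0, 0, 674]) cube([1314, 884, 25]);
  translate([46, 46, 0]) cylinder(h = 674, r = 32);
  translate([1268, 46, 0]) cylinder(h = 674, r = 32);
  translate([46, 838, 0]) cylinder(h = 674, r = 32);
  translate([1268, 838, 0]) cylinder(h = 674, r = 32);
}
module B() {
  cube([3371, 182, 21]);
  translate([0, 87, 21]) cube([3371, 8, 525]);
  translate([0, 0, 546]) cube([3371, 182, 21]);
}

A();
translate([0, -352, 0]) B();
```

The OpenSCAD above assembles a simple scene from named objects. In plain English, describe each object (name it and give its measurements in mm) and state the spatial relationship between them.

A is a table with a 1314×884 mm rectangular top, 25 mm thick, top surface at z = 699 mm, supported by four round legs of 64 mm diameter, each leg's bounding box inset 14 mm from the nearest pair of top edges, running from the floor.

B is an I-beam lying along x, 3371 mm long. Overall section height 567 mm. Two flanges 182 mm wide (y) and 21 mm thick, one on the floor and one at the top; a web 8 mm thick runs between them, centred on the flange width.

The I-beam is on the floor beside the table on its −y side.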